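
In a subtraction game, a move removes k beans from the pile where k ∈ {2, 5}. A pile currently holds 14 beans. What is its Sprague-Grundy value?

0

Build the Grundy sequence with g(k) = mex{g(k−s) : s ∈ {2, 5}, s ≤ k}:
g(0) = mex{} = 0
g(1) = mex{} = 0
g(2) = mex{0} = 1
g(3) = mex{0} = 1
g(4) = mex{1} = 0
g(5) = mex{0,1} = 2
g(6) = mex{0} = 1
g(7) = mex{1,2} = 0
g(8) = mex{1} = 0
g(9) = mex{0} = 1
g(10) = mex{0,2} = 1
g(11) = mex{1} = 0
g(12) = mex{0,1} = 2
g(13) = mex{0} = 1
g(14) = mex{1,2} = 0
So g(14) = 0.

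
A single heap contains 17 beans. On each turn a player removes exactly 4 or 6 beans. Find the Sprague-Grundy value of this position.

1

Grundy values for subtraction set {4, 6}:
k:     0  1  2  3  4  5  6  7  8  9 10 11 12 13 14 15 16 17
g(k):  0  0  0  0  1  1  1  1  2  2  0  0  0  0  1  1  1  1
So g(17) = 1.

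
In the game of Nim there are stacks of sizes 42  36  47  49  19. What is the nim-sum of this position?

3

Nim-sum: 42 ^ 36 ^ 47 ^ 49 ^ 19 = 3.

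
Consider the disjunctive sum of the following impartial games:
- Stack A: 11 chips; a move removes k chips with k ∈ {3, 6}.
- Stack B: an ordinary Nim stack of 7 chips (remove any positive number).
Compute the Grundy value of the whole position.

7

For stack A, compute g(0), g(1), … with moves {3, 6}:
g(0) = mex{} = 0
g(1) = mex{} = 0
g(2) = mex{} = 0
g(3) = mex{0} = 1
g(4) = mex{0} = 1
g(5) = mex{0} = 1
g(6) = mex{0,1} = 2
g(7) = mex{0,1} = 2
g(8) = mex{0,1} = 2
g(9) = mex{1,2} = 0
g(10) = mex{1,2} = 0
g(11) = mex{1,2} = 0
So g(11) = 0.
Stack B is a plain Nim stack of size 7, so its Grundy value is 7.
By the Sprague-Grundy theorem, the Grundy value of a sum of independent games is the XOR of the component values.
Combined value = 0 ⊕ 7 = 7.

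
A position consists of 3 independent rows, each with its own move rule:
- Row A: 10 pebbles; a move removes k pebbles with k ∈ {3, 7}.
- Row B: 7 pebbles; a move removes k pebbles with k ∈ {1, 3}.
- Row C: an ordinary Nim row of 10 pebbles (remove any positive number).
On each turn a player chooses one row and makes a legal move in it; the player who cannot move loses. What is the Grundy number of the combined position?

11

Grundy values for row A (subtraction set {3, 7}):
g(0) = mex{} = 0
g(1) = mex{} = 0
g(2) = mex{} = 0
g(3) = mex{0} = 1
g(4) = mex{0} = 1
g(5) = mex{0} = 1
g(6) = mex{1} = 0
g(7) = mex{0,1} = 2
g(8) = mex{0,1} = 2
g(9) = mex{0} = 1
g(10) = mex{1,2} = 0
So g(10) = 0.
For row B, compute g(0), g(1), … with moves {1, 3}:
g(0) = mex{} = 0
g(1) = mex{0} = 1
g(2) = mex{1} = 0
g(3) = mex{0} = 1
g(4) = mex{1} = 0
g(5) = mex{0} = 1
g(6) = mex{1} = 0
g(7) = mex{0} = 1
So g(7) = 1.
Row C is a plain Nim row of size 10, so its Grundy value is 10.
The value of a disjunctive sum is the nim-sum of the parts.
Combined value = 0 XOR 1 XOR 10 = 11.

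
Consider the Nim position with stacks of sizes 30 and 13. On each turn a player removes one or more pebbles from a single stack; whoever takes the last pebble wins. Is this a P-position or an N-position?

N-position

Nim-sum: 30 XOR 13 = 19.
The nim-sum is 19 ≠ 0, so this is an N-position: the player to move can win.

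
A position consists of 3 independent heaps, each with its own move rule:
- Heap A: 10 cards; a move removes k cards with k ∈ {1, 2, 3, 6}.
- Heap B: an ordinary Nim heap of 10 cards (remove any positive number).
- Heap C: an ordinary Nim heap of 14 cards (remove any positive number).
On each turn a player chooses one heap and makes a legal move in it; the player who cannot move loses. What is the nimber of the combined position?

Grundy values for heap A (subtraction set {1, 2, 3, 6}):
g(0) = mex{} = 0
g(1) = mex{0} = 1
g(2) = mex{0,1} = 2
g(3) = mex{0,1,2} = 3
g(4) = mex{1,2,3} = 0
g(5) = mex{0,2,3} = 1
g(6) = mex{0,1,3} = 2
g(7) = mex{0,1,2} = 3
g(8) = mex{1,2,3} = 0
g(9) = mex{0,2,3} = 1
g(10) = mex{0,1,3} = 2
So g(10) = 2.
Heap B is a plain Nim heap of size 10, so its Grundy value is 10.
Heap C is a plain Nim heap of size 14, so its Grundy value is 14.
The value of a disjunctive sum is the nim-sum of the parts.
Combined value = 2 ⊕ 10 ⊕ 14 = 6.

6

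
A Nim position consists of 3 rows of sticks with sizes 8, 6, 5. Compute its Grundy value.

Nim-sum: 8 XOR 6 XOR 5 = 11.

11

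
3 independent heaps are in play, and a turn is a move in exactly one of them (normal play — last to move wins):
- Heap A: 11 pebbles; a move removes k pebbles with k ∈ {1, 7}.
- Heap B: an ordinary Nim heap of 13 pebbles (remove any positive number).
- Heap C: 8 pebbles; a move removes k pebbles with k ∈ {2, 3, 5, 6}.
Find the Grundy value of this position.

Grundy values for heap A (subtraction set {1, 7}):
k:     0  1  2  3  4  5  6  7  8  9 10 11
g(k):  0  1  0  1  0  1  0  1  0  1  0  1
So g(11) = 1.
Heap B is a plain Nim heap of size 13, so its Grundy value is 13.
Build the Grundy sequence for heap C with g(k) = mex{g(k−s) : s ∈ {2, 3, 5, 6}, s ≤ k}:
k:     0  1  2  3  4  5  6  7  8
g(k):  0  0  1  1  2  2  3  3  0
So g(8) = 0.
The value of a disjunctive sum is the nim-sum of the parts.
Combined value = 1 XOR 13 XOR 0 = 12.

12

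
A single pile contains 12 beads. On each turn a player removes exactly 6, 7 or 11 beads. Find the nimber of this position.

2

Compute g(0), g(1), … for moves {6, 7, 11}:
k:     0  1  2  3  4  5  6  7  8  9 10 11 12
g(k):  0  0  0  0  0  0  1  1  1  1  1  1  2
So g(12) = 2.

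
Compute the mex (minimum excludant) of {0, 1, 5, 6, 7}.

2

The values 0, 1 are all present; 2 is the first non-negative integer missing from the set.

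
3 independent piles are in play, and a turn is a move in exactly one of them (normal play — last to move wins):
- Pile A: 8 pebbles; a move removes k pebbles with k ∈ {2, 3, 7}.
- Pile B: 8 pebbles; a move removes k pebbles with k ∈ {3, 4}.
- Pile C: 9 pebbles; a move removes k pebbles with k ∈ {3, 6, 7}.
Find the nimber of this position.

2

Grundy values for pile A (subtraction set {2, 3, 7}):
g(0) = mex{} = 0
g(1) = mex{} = 0
g(2) = mex{0} = 1
g(3) = mex{0} = 1
g(4) = mex{0,1} = 2
g(5) = mex{1} = 0
g(6) = mex{1,2} = 0
g(7) = mex{0,2} = 1
g(8) = mex{0} = 1
So g(8) = 1.
For pile B, compute g(0), g(1), … with moves {3, 4}:
g(0) = mex{} = 0
g(1) = mex{} = 0
g(2) = mex{} = 0
g(3) = mex{0} = 1
g(4) = mex{0} = 1
g(5) = mex{0} = 1
g(6) = mex{0,1} = 2
g(7) = mex{1} = 0
g(8) = mex{1} = 0
So g(8) = 0.
For pile C, compute g(0), g(1), … with moves {3, 6, 7}:
k:     0  1  2  3  4  5  6  7  8  9
g(k):  0  0  0  1  1  1  2  2  2  3
So g(9) = 3.
The value of a disjunctive sum is the nim-sum of the parts.
Combined value = 1 XOR 0 XOR 3 = 2.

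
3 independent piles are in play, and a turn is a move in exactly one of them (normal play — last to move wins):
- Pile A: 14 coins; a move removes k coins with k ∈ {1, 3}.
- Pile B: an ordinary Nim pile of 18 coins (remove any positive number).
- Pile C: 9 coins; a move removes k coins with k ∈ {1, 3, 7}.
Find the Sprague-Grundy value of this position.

19

For pile A, compute g(0), g(1), … with moves {1, 3}:
g(0) = mex{} = 0
g(1) = mex{0} = 1
g(2) = mex{1} = 0
g(3) = mex{0} = 1
g(4) = mex{1} = 0
g(5) = mex{0} = 1
g(6) = mex{1} = 0
g(7) = mex{0} = 1
g(8) = mex{1} = 0
g(9) = mex{0} = 1
g(10) = mex{1} = 0
g(11) = mex{0} = 1
g(12) = mex{1} = 0
g(13) = mex{0} = 1
g(14) = mex{1} = 0
So g(14) = 0.
Pile B is a plain Nim pile of size 18, so its Grundy value is 18.
Grundy values for pile C (subtraction set {1, 3, 7}):
k:     0  1  2  3  4  5  6  7  8  9
g(k):  0  1  0  1  0  1  0  1  0  1
So g(9) = 1.
By the Sprague-Grundy theorem, the Grundy value of a sum of independent games is the XOR of the component values.
Combined value = 0 XOR 18 XOR 1 = 19.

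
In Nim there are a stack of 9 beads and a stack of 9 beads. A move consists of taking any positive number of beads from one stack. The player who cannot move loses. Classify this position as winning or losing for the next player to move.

Losing position

Nim-sum: 9 ⊕ 9 = 0.
The nim-sum is 0, so this is a P-position: the player to move is in a losing position under optimal play.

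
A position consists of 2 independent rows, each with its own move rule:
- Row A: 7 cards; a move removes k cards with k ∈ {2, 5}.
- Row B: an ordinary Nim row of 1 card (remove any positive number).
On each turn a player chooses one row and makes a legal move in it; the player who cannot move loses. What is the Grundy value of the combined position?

1

Grundy values for row A (subtraction set {2, 5}):
g(0) = mex{} = 0
g(1) = mex{} = 0
g(2) = mex{0} = 1
g(3) = mex{0} = 1
g(4) = mex{1} = 0
g(5) = mex{0,1} = 2
g(6) = mex{0} = 1
g(7) = mex{1,2} = 0
So g(7) = 0.
Row B is a plain Nim row of size 1, so its Grundy value is 1.
The value of a disjunctive sum is the nim-sum of the parts.
Combined value = 0 ⊕ 1 = 1.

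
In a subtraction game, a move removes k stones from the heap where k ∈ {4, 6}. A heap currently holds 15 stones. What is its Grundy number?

1

Grundy values for subtraction set {4, 6}:
k:     0  1  2  3  4  5  6  7  8  9 10 11 12 13 14 15
g(k):  0  0  0  0  1  1  1  1  2  2  0  0  0  0  1  1
So g(15) = 1.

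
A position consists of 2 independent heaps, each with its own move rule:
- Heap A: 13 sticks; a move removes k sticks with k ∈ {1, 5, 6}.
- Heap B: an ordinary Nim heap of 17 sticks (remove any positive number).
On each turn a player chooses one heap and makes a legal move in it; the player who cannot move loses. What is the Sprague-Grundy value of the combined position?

17

For heap A, compute g(0), g(1), … with moves {1, 5, 6}:
k:     0  1  2  3  4  5  6  7  8  9 10 11 12 13
g(k):  0  1  0  1  0  1  2  3  2  3  2  0  1  0
So g(13) = 0.
Heap B is a plain Nim heap of size 17, so its Grundy value is 17.
The value of a disjunctive sum is the nim-sum of the parts.
Combined value = 0 ⊕ 17 = 17.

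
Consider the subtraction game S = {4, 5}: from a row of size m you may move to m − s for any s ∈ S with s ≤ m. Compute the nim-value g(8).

2

Compute g(0), g(1), … for moves {4, 5}:
k:     0  1  2  3  4  5  6  7  8
g(k):  0  0  0  0  1  1  1  1  2
So g(8) = 2.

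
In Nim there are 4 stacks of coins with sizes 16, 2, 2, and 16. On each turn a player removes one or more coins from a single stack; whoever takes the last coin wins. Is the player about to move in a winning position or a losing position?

Losing position

Compute the nim-sum pairwise:
16 ^ 2 = 18
18 ^ 2 = 16
16 ^ 16 = 0
The nim-sum is 0, so this is a P-position: the player to move is in a losing position under optimal play.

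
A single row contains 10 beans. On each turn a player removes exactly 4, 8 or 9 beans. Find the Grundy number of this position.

2

Compute g(0), g(1), … for moves {4, 8, 9}:
g(0) = mex{} = 0
g(1) = mex{} = 0
g(2) = mex{} = 0
g(3) = mex{} = 0
g(4) = mex{0} = 1
g(5) = mex{0} = 1
g(6) = mex{0} = 1
g(7) = mex{0} = 1
g(8) = mex{0,1} = 2
g(9) = mex{0,1} = 2
g(10) = mex{0,1} = 2
So g(10) = 2.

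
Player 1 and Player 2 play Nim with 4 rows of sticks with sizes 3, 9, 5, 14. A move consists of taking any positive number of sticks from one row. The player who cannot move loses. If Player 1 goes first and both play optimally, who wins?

Bitwise XOR of the heap sizes:
  0011  (3)
  1001  (9)
  0101  (5)
  1110  (14)
  ----
  0001  (1)
The nim-sum is 1 ≠ 0, so this is an N-position: the player to move can win; Player 1 has a winning move.

Player 1 wins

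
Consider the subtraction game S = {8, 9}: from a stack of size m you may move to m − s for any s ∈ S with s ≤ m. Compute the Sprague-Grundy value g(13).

1

Build the Grundy sequence with g(k) = mex{g(k−s) : s ∈ {8, 9}, s ≤ k}:
k:     0  1  2  3  4  5  6  7  8  9 10 11 12 13
g(k):  0  0  0  0  0  0  0  0  1  1  1  1  1  1
So g(13) = 1.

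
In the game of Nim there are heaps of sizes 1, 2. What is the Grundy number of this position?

3

Compute the nim-sum pairwise:
1 ^ 2 = 3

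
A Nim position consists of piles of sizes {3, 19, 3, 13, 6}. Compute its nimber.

24

Compute the nim-sum pairwise:
3 ^ 19 = 16
16 ^ 3 = 19
19 ^ 13 = 30
30 ^ 6 = 24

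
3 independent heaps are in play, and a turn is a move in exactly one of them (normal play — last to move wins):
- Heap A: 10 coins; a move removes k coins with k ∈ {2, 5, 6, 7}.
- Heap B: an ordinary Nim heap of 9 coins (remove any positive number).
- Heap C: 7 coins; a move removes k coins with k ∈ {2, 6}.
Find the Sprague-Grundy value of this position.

Grundy values for heap A (subtraction set {2, 5, 6, 7}):
g(0) = mex{} = 0
g(1) = mex{} = 0
g(2) = mex{0} = 1
g(3) = mex{0} = 1
g(4) = mex{1} = 0
g(5) = mex{0,1} = 2
g(6) = mex{0} = 1
g(7) = mex{0,1,2} = 3
g(8) = mex{0,1} = 2
g(9) = mex{0,1,3} = 2
g(10) = mex{0,1,2} = 3
So g(10) = 3.
Heap B is a plain Nim heap of size 9, so its Grundy value is 9.
Build the Grundy sequence for heap C with g(k) = mex{g(k−s) : s ∈ {2, 6}, s ≤ k}:
k:     0  1  2  3  4  5  6  7
g(k):  0  0  1  1  0  0  1  1
So g(7) = 1.
The value of a disjunctive sum is the nim-sum of the parts.
Combined value = 3 XOR 9 XOR 1 = 11.

11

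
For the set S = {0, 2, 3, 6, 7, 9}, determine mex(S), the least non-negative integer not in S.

0 is in the set but 1 is not, so the mex is 1.

1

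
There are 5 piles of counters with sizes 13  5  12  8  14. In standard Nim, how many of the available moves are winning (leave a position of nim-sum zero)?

1

Nim-sum: 13 ^ 5 ^ 12 ^ 8 ^ 14 = 2.
The overall nim-sum is X = 2. A pile of size p has a winning move iff p XOR X < p (reduce it to p XOR X).
  13: 13 XOR 2 = 15 ≥ 13 — no move.
  5: 5 XOR 2 = 7 ≥ 5 — no move.
  12: 12 XOR 2 = 14 ≥ 12 — no move.
  8: 8 XOR 2 = 10 ≥ 8 — no move.
  14: 14 XOR 2 = 12 < 14 — winning move (to 12).
That gives 1 winning move.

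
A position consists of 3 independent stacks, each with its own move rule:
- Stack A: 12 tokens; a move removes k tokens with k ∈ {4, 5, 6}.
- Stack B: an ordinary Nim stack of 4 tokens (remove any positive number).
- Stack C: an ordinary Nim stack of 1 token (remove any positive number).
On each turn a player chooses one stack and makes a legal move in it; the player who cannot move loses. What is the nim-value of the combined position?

Grundy values for stack A (subtraction set {4, 5, 6}):
k:     0  1  2  3  4  5  6  7  8  9 10 11 12
g(k):  0  0  0  0  1  1  1  1  2  2  0  0  0
So g(12) = 0.
Stack B is a plain Nim stack of size 4, so its Grundy value is 4.
Stack C is a plain Nim stack of size 1, so its Grundy value is 1.
The value of a disjunctive sum is the nim-sum of the parts.
Combined value = 0 ⊕ 4 ⊕ 1 = 5.

5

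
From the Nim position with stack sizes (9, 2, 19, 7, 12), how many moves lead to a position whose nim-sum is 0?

Nim-sum: 9 XOR 2 XOR 19 XOR 7 XOR 12 = 19.
The overall nim-sum is X = 19. A stack of size p has a winning move iff p XOR X < p (reduce it to p XOR X).
  9: 9 XOR 19 = 26 ≥ 9 — no move.
  2: 2 XOR 19 = 17 ≥ 2 — no move.
  19: 19 XOR 19 = 0 < 19 — winning move (to 0).
  7: 7 XOR 19 = 20 ≥ 7 — no move.
  12: 12 XOR 19 = 31 ≥ 12 — no move.
That gives 1 winning move.

1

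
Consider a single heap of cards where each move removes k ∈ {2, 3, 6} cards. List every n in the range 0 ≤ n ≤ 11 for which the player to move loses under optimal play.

0, 1, 5, 9, 10

Grundy values for subtraction set {2, 3, 6}:
k:     0  1  2  3  4  5  6  7  8  9 10 11
g(k):  0  0  1  1  2  0  3  1  2  0  0  1
The P-positions (g = 0) in 0..11 are 0, 1, 5, 9, 10.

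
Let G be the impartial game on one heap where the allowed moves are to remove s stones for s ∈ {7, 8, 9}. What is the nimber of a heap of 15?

2

Build the Grundy sequence with g(k) = mex{g(k−s) : s ∈ {7, 8, 9}, s ≤ k}:
k:     0  1  2  3  4  5  6  7  8  9 10 11 12 13 14 15
g(k):  0  0  0  0  0  0  0  1  1  1  1  1  1  1  2  2
So g(15) = 2.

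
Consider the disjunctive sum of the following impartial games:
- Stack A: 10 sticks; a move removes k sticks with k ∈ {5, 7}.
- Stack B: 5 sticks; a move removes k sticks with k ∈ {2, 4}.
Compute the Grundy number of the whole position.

For stack A, compute g(0), g(1), … with moves {5, 7}:
k:     0  1  2  3  4  5  6  7  8  9 10
g(k):  0  0  0  0  0  1  1  1  1  1  2
So g(10) = 2.
Grundy values for stack B (subtraction set {2, 4}):
g(0) = mex{} = 0
g(1) = mex{} = 0
g(2) = mex{0} = 1
g(3) = mex{0} = 1
g(4) = mex{0,1} = 2
g(5) = mex{0,1} = 2
So g(5) = 2.
By the Sprague-Grundy theorem, the Grundy value of a sum of independent games is the XOR of the component values.
Combined value = 2 ⊕ 2 = 0.

0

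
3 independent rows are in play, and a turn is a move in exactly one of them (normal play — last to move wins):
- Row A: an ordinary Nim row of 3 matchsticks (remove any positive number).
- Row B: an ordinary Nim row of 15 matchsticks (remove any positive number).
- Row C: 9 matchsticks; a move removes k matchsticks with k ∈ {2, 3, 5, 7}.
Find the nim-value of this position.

12

Row A is a plain Nim row of size 3, so its Grundy value is 3.
Row B is a plain Nim row of size 15, so its Grundy value is 15.
For row C, compute g(0), g(1), … with moves {2, 3, 5, 7}:
g(0) = mex{} = 0
g(1) = mex{} = 0
g(2) = mex{0} = 1
g(3) = mex{0} = 1
g(4) = mex{0,1} = 2
g(5) = mex{0,1} = 2
g(6) = mex{0,1,2} = 3
g(7) = mex{0,1,2} = 3
g(8) = mex{0,1,2,3} = 4
g(9) = mex{1,2,3} = 0
So g(9) = 0.
The value of a disjunctive sum is the nim-sum of the parts.
Combined value = 3 ⊕ 15 ⊕ 0 = 12.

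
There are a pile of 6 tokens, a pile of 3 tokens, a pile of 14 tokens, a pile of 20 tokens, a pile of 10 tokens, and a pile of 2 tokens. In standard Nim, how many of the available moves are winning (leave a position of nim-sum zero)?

1

Nim-sum: 6 XOR 3 XOR 14 XOR 20 XOR 10 XOR 2 = 23.
The overall nim-sum is X = 23. A pile of size p has a winning move iff p XOR X < p (reduce it to p XOR X).
  6: 6 XOR 23 = 17 ≥ 6 — no move.
  3: 3 XOR 23 = 20 ≥ 3 — no move.
  14: 14 XOR 23 = 25 ≥ 14 — no move.
  20: 20 XOR 23 = 3 < 20 — winning move (to 3).
  10: 10 XOR 23 = 29 ≥ 10 — no move.
  2: 2 XOR 23 = 21 ≥ 2 — no move.
That gives 1 winning move.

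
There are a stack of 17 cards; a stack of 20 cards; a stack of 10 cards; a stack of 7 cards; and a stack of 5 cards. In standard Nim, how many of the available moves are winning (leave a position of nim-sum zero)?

1

Compute the nim-sum pairwise:
17 ^ 20 = 5
5 ^ 10 = 15
15 ^ 7 = 8
8 ^ 5 = 13
The overall nim-sum is X = 13. A stack of size p has a winning move iff p XOR X < p (reduce it to p XOR X).
  17: 17 XOR 13 = 28 ≥ 17 — no move.
  20: 20 XOR 13 = 25 ≥ 20 — no move.
  10: 10 XOR 13 = 7 < 10 — winning move (to 7).
  7: 7 XOR 13 = 10 ≥ 7 — no move.
  5: 5 XOR 13 = 8 ≥ 5 — no move.
That gives 1 winning move.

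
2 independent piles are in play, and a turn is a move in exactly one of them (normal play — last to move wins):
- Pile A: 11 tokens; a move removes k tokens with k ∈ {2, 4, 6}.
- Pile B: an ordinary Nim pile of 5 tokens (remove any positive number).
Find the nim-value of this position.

4

Grundy values for pile A (subtraction set {2, 4, 6}):
g(0) = mex{} = 0
g(1) = mex{} = 0
g(2) = mex{0} = 1
g(3) = mex{0} = 1
g(4) = mex{0,1} = 2
g(5) = mex{0,1} = 2
g(6) = mex{0,1,2} = 3
g(7) = mex{0,1,2} = 3
g(8) = mex{1,2,3} = 0
g(9) = mex{1,2,3} = 0
g(10) = mex{0,2,3} = 1
g(11) = mex{0,2,3} = 1
So g(11) = 1.
Pile B is a plain Nim pile of size 5, so its Grundy value is 5.
By the Sprague-Grundy theorem, the Grundy value of a sum of independent games is the XOR of the component values.
Combined value = 1 ⊕ 5 = 4.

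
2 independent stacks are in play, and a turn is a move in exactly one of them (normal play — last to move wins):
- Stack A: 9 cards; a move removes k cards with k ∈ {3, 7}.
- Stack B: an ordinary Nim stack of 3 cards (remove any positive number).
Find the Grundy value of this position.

2

Build the Grundy sequence for stack A with g(k) = mex{g(k−s) : s ∈ {3, 7}, s ≤ k}:
g(0) = mex{} = 0
g(1) = mex{} = 0
g(2) = mex{} = 0
g(3) = mex{0} = 1
g(4) = mex{0} = 1
g(5) = mex{0} = 1
g(6) = mex{1} = 0
g(7) = mex{0,1} = 2
g(8) = mex{0,1} = 2
g(9) = mex{0} = 1
So g(9) = 1.
Stack B is a plain Nim stack of size 3, so its Grundy value is 3.
By the Sprague-Grundy theorem, the Grundy value of a sum of independent games is the XOR of the component values.
Combined value = 1 ⊕ 3 = 2.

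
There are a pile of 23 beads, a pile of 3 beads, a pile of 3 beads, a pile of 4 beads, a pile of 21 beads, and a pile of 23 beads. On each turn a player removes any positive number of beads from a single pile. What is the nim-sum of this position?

Compute the nim-sum pairwise:
23 ^ 3 = 20
20 ^ 3 = 23
23 ^ 4 = 19
19 ^ 21 = 6
6 ^ 23 = 17

17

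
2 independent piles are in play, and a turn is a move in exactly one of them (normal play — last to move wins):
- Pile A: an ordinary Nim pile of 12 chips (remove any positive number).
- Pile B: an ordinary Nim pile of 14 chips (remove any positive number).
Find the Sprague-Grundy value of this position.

2

Pile A is a plain Nim pile of size 12, so its Grundy value is 12.
Pile B is a plain Nim pile of size 14, so its Grundy value is 14.
By the Sprague-Grundy theorem, the Grundy value of a sum of independent games is the XOR of the component values.
Combined value = 12 XOR 14 = 2.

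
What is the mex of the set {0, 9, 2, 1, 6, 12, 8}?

3

The values 0, 1, 2 are all present; 3 is the first non-negative integer missing from the set.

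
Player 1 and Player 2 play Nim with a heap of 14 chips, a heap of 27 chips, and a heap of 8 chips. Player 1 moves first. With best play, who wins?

Write each in binary and XOR column by column:
  01110  (14)
  11011  (27)
  01000  (8)
  -----
  11101  (29)
The nim-sum is 29 ≠ 0, so this is an N-position: the player to move can win; Player 1 has a winning move.

Player 1 wins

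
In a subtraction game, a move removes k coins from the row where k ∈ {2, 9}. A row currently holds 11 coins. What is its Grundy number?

0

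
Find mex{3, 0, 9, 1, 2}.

4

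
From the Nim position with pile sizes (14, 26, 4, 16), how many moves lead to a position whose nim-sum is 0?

0

Write each in binary and XOR column by column:
  01110  (14)
  11010  (26)
  00100  (4)
  10000  (16)
  -----
  00000  (0)
The nim-sum is already 0, so every move leaves a nonzero nim-sum — there are no winning moves.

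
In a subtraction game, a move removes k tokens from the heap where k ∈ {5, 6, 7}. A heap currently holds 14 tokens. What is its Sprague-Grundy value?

Compute g(0), g(1), … for moves {5, 6, 7}:
g(0) = mex{} = 0
g(1) = mex{} = 0
g(2) = mex{} = 0
g(3) = mex{} = 0
g(4) = mex{} = 0
g(5) = mex{0} = 1
g(6) = mex{0} = 1
g(7) = mex{0} = 1
g(8) = mex{0} = 1
g(9) = mex{0} = 1
g(10) = mex{0,1} = 2
g(11) = mex{0,1} = 2
g(12) = mex{1} = 0
g(13) = mex{1} = 0
g(14) = mex{1} = 0
So g(14) = 0.

0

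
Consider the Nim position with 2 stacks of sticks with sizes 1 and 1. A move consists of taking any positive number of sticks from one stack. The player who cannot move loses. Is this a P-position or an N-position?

P-position

In binary:
  1  (1)
  1  (1)
  -
  0  (0)
The nim-sum is 0, so this is a P-position: the player to move is in a losing position under optimal play.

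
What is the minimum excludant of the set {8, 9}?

0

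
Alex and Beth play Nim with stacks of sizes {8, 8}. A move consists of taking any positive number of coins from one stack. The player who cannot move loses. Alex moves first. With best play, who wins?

Beth wins

Write each in binary and XOR column by column:
  1000  (8)
  1000  (8)
  ----
  0000  (0)
The nim-sum is 0, so this is a P-position: the player to move is in a losing position under optimal play; Alex is about to move from it and so loses — Beth wins.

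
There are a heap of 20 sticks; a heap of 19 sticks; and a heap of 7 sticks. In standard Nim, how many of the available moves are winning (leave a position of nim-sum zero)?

0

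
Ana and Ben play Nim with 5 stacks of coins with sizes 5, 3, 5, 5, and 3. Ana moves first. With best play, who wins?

Ana wins

In binary:
  101  (5)
  011  (3)
  101  (5)
  101  (5)
  011  (3)
  ---
  101  (5)
The nim-sum is 5 ≠ 0, so this is an N-position: the player to move can win; Ana has a winning move.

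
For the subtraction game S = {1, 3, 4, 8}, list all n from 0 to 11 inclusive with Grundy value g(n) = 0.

0, 2, 7, 9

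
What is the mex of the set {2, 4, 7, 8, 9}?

0

0 is not in the set, so the mex is 0.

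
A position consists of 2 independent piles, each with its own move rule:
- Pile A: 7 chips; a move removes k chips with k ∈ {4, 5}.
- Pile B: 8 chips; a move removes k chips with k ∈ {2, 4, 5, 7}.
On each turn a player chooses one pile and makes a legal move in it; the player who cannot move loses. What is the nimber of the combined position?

For pile A, compute g(0), g(1), … with moves {4, 5}:
g(0) = mex{} = 0
g(1) = mex{} = 0
g(2) = mex{} = 0
g(3) = mex{} = 0
g(4) = mex{0} = 1
g(5) = mex{0} = 1
g(6) = mex{0} = 1
g(7) = mex{0} = 1
So g(7) = 1.
For pile B, compute g(0), g(1), … with moves {2, 4, 5, 7}:
k:     0  1  2  3  4  5  6  7  8
g(k):  0  0  1  1  2  2  3  3  4
So g(8) = 4.
By the Sprague-Grundy theorem, the Grundy value of a sum of independent games is the XOR of the component values.
Combined value = 1 XOR 4 = 5.

5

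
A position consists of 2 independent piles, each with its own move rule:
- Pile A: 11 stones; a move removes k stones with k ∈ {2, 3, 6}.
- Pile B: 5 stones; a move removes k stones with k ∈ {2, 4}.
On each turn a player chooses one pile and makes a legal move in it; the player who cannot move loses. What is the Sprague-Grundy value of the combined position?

Build the Grundy sequence for pile A with g(k) = mex{g(k−s) : s ∈ {2, 3, 6}, s ≤ k}:
k:     0  1  2  3  4  5  6  7  8  9 10 11
g(k):  0  0  1  1  2  0  3  1  2  0  0  1
So g(11) = 1.
Grundy values for pile B (subtraction set {2, 4}):
g(0) = mex{} = 0
g(1) = mex{} = 0
g(2) = mex{0} = 1
g(3) = mex{0} = 1
g(4) = mex{0,1} = 2
g(5) = mex{0,1} = 2
So g(5) = 2.
By the Sprague-Grundy theorem, the Grundy value of a sum of independent games is the XOR of the component values.
Combined value = 1 ⊕ 2 = 3.

3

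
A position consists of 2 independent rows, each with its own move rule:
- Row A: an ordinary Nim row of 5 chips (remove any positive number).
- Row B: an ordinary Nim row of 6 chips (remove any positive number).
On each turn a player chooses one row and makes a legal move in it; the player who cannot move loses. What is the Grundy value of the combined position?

3

Row A is a plain Nim row of size 5, so its Grundy value is 5.
Row B is a plain Nim row of size 6, so its Grundy value is 6.
The value of a disjunctive sum is the nim-sum of the parts.
Combined value = 5 XOR 6 = 3.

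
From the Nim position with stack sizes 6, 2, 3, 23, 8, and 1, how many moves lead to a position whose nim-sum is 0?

1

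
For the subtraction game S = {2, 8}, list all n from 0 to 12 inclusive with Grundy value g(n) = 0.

0, 1, 4, 5, 10, 11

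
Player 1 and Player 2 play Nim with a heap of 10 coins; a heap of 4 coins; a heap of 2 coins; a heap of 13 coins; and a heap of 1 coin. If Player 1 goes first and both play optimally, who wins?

Player 2 wins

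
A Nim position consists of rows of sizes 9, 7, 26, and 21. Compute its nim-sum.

Compute the nim-sum pairwise:
9 ^ 7 = 14
14 ^ 26 = 20
20 ^ 21 = 1

1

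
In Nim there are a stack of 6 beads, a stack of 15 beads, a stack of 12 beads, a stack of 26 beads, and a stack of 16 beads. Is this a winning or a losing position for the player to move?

Winning position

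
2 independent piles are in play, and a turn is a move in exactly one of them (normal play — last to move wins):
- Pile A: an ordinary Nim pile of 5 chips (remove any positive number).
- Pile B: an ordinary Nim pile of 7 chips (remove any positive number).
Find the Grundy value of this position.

2

Pile A is a plain Nim pile of size 5, so its Grundy value is 5.
Pile B is a plain Nim pile of size 7, so its Grundy value is 7.
The value of a disjunctive sum is the nim-sum of the parts.
Combined value = 5 ⊕ 7 = 2.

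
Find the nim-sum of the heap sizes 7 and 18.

Nim-sum: 7 XOR 18 = 21.

21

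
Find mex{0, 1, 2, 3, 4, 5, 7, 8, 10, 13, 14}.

6

The values 0, 1, 2, 3, 4, 5 are all present; 6 is the first non-negative integer missing from the set.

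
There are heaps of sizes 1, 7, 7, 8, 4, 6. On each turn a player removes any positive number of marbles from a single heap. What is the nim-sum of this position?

11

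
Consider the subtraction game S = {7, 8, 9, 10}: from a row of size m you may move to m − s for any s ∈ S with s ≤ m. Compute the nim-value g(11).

Grundy values for subtraction set {7, 8, 9, 10}:
g(0) = mex{} = 0
g(1) = mex{} = 0
g(2) = mex{} = 0
g(3) = mex{} = 0
g(4) = mex{} = 0
g(5) = mex{} = 0
g(6) = mex{} = 0
g(7) = mex{0} = 1
g(8) = mex{0} = 1
g(9) = mex{0} = 1
g(10) = mex{0} = 1
g(11) = mex{0} = 1
So g(11) = 1.

1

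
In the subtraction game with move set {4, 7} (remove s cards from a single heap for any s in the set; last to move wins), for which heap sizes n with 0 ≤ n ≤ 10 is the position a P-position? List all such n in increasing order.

Grundy values for subtraction set {4, 7}:
g(0) = mex{} = 0
g(1) = mex{} = 0
g(2) = mex{} = 0
g(3) = mex{} = 0
g(4) = mex{0} = 1
g(5) = mex{0} = 1
g(6) = mex{0} = 1
g(7) = mex{0} = 1
g(8) = mex{0,1} = 2
g(9) = mex{0,1} = 2
g(10) = mex{0,1} = 2
The P-positions (g = 0) in 0..10 are 0, 1, 2, 3.

0, 1, 2, 3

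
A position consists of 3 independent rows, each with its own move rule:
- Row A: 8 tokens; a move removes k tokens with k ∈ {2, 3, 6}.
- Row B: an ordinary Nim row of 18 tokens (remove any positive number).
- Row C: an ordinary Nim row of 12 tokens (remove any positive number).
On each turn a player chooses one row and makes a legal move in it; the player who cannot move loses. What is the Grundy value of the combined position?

Grundy values for row A (subtraction set {2, 3, 6}):
g(0) = mex{} = 0
g(1) = mex{} = 0
g(2) = mex{0} = 1
g(3) = mex{0} = 1
g(4) = mex{0,1} = 2
g(5) = mex{1} = 0
g(6) = mex{0,1,2} = 3
g(7) = mex{0,2} = 1
g(8) = mex{0,1,3} = 2
So g(8) = 2.
Row B is a plain Nim row of size 18, so its Grundy value is 18.
Row C is a plain Nim row of size 12, so its Grundy value is 12.
By the Sprague-Grundy theorem, the Grundy value of a sum of independent games is the XOR of the component values.
Combined value = 2 XOR 18 XOR 12 = 28.

28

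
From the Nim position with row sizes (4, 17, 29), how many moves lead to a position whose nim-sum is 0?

Nim-sum: 4 ^ 17 ^ 29 = 8.
The overall nim-sum is X = 8. A row of size p has a winning move iff p XOR X < p (reduce it to p XOR X).
  4: 4 XOR 8 = 12 ≥ 4 — no move.
  17: 17 XOR 8 = 25 ≥ 17 — no move.
  29: 29 XOR 8 = 21 < 29 — winning move (to 21).
That gives 1 winning move.

1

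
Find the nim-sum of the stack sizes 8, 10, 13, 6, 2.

11

Nim-sum: 8 ⊕ 10 ⊕ 13 ⊕ 6 ⊕ 2 = 11.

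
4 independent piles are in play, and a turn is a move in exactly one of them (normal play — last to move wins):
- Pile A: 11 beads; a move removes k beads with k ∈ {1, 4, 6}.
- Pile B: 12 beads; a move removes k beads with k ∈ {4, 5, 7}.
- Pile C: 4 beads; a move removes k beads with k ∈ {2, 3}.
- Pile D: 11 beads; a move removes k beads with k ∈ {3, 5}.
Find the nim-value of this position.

2

Grundy values for pile A (subtraction set {1, 4, 6}):
k:     0  1  2  3  4  5  6  7  8  9 10 11
g(k):  0  1  0  1  2  0  1  0  1  2  0  1
So g(11) = 1.
Build the Grundy sequence for pile B with g(k) = mex{g(k−s) : s ∈ {4, 5, 7}, s ≤ k}:
k:     0  1  2  3  4  5  6  7  8  9 10 11 12
g(k):  0  0  0  0  1  1  1  1  2  2  2  0  0
So g(12) = 0.
Build the Grundy sequence for pile C with g(k) = mex{g(k−s) : s ∈ {2, 3}, s ≤ k}:
k:     0  1  2  3  4
g(k):  0  0  1  1  2
So g(4) = 2.
Build the Grundy sequence for pile D with g(k) = mex{g(k−s) : s ∈ {3, 5}, s ≤ k}:
g(0) = mex{} = 0
g(1) = mex{} = 0
g(2) = mex{} = 0
g(3) = mex{0} = 1
g(4) = mex{0} = 1
g(5) = mex{0} = 1
g(6) = mex{0,1} = 2
g(7) = mex{0,1} = 2
g(8) = mex{1} = 0
g(9) = mex{1,2} = 0
g(10) = mex{1,2} = 0
g(11) = mex{0,2} = 1
So g(11) = 1.
By the Sprague-Grundy theorem, the Grundy value of a sum of independent games is the XOR of the component values.
Combined value = 1 XOR 0 XOR 2 XOR 1 = 2.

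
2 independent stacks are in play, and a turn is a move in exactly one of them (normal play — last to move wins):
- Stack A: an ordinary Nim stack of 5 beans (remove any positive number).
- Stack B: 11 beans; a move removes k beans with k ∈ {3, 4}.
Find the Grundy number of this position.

Stack A is a plain Nim stack of size 5, so its Grundy value is 5.
Build the Grundy sequence for stack B with g(k) = mex{g(k−s) : s ∈ {3, 4}, s ≤ k}:
g(0) = mex{} = 0
g(1) = mex{} = 0
g(2) = mex{} = 0
g(3) = mex{0} = 1
g(4) = mex{0} = 1
g(5) = mex{0} = 1
g(6) = mex{0,1} = 2
g(7) = mex{1} = 0
g(8) = mex{1} = 0
g(9) = mex{1,2} = 0
g(10) = mex{0,2} = 1
g(11) = mex{0} = 1
So g(11) = 1.
By the Sprague-Grundy theorem, the Grundy value of a sum of independent games is the XOR of the component values.
Combined value = 5 ⊕ 1 = 4.

4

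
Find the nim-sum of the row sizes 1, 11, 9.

3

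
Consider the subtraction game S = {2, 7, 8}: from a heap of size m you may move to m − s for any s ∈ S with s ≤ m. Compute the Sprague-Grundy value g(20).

Build the Grundy sequence with g(k) = mex{g(k−s) : s ∈ {2, 7, 8}, s ≤ k}:
k:     0  1  2  3  4  5  6  7  8  9 10 11 12 13 14 15 16 17 18 19 20
g(k):  0  0  1  1  0  0  1  1  2  2  0  3  1  2  0  0  1  1  2  0  0
So g(20) = 0.

0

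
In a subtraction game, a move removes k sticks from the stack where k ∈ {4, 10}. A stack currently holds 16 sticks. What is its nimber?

0

Build the Grundy sequence with g(k) = mex{g(k−s) : s ∈ {4, 10}, s ≤ k}:
k:     0  1  2  3  4  5  6  7  8  9 10 11 12 13 14 15 16
g(k):  0  0  0  0  1  1  1  1  0  0  2  2  1  1  0  0  0
So g(16) = 0.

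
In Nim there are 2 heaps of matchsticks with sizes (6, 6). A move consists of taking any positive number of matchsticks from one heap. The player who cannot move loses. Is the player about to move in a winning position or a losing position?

Losing position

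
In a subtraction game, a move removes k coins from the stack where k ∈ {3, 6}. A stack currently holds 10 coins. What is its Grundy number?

0

Compute g(0), g(1), … for moves {3, 6}:
k:     0  1  2  3  4  5  6  7  8  9 10
g(k):  0  0  0  1  1  1  2  2  2  0  0
So g(10) = 0.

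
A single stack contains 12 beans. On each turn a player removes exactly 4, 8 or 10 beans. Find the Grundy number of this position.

3

Grundy values for subtraction set {4, 8, 10}:
k:     0  1  2  3  4  5  6  7  8  9 10 11 12
g(k):  0  0  0  0  1  1  1  1  2  2  2  2  3
So g(12) = 3.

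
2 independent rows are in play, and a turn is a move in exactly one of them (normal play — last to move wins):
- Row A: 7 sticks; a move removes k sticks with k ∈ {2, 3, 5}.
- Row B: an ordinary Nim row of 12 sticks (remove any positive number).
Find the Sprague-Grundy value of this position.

12

Grundy values for row A (subtraction set {2, 3, 5}):
g(0) = mex{} = 0
g(1) = mex{} = 0
g(2) = mex{0} = 1
g(3) = mex{0} = 1
g(4) = mex{0,1} = 2
g(5) = mex{0,1} = 2
g(6) = mex{0,1,2} = 3
g(7) = mex{1,2} = 0
So g(7) = 0.
Row B is a plain Nim row of size 12, so its Grundy value is 12.
By the Sprague-Grundy theorem, the Grundy value of a sum of independent games is the XOR of the component values.
Combined value = 0 ⊕ 12 = 12.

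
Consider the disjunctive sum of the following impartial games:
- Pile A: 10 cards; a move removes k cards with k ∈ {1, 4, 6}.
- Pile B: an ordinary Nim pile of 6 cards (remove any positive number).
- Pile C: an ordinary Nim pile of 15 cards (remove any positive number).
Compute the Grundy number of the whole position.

9

For pile A, compute g(0), g(1), … with moves {1, 4, 6}:
g(0) = mex{} = 0
g(1) = mex{0} = 1
g(2) = mex{1} = 0
g(3) = mex{0} = 1
g(4) = mex{0,1} = 2
g(5) = mex{1,2} = 0
g(6) = mex{0} = 1
g(7) = mex{1} = 0
g(8) = mex{0,2} = 1
g(9) = mex{0,1} = 2
g(10) = mex{1,2} = 0
So g(10) = 0.
Pile B is a plain Nim pile of size 6, so its Grundy value is 6.
Pile C is a plain Nim pile of size 15, so its Grundy value is 15.
By the Sprague-Grundy theorem, the Grundy value of a sum of independent games is the XOR of the component values.
Combined value = 0 XOR 6 XOR 15 = 9.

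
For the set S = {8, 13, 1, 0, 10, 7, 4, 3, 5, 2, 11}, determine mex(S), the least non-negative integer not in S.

The values 0, 1, 2, 3, 4, 5 are all present; 6 is the first non-negative integer missing from the set.

6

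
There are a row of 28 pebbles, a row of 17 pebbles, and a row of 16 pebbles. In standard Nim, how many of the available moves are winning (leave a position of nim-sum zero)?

3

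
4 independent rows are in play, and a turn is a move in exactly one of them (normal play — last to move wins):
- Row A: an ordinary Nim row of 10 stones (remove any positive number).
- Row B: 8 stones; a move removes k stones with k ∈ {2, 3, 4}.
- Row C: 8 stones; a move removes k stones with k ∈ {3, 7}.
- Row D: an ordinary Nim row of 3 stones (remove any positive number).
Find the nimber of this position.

10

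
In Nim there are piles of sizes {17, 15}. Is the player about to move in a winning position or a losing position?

Compute the nim-sum pairwise:
17 ⊕ 15 = 30
The nim-sum is 30 ≠ 0, so this is an N-position: the player to move can win.

Winning position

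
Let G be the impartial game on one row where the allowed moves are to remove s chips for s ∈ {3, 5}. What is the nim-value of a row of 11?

1

Build the Grundy sequence with g(k) = mex{g(k−s) : s ∈ {3, 5}, s ≤ k}:
g(0) = mex{} = 0
g(1) = mex{} = 0
g(2) = mex{} = 0
g(3) = mex{0} = 1
g(4) = mex{0} = 1
g(5) = mex{0} = 1
g(6) = mex{0,1} = 2
g(7) = mex{0,1} = 2
g(8) = mex{1} = 0
g(9) = mex{1,2} = 0
g(10) = mex{1,2} = 0
g(11) = mex{0,2} = 1
So g(11) = 1.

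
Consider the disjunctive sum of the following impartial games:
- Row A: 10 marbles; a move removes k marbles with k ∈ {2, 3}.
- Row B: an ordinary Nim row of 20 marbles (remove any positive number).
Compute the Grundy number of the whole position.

Grundy values for row A (subtraction set {2, 3}):
k:     0  1  2  3  4  5  6  7  8  9 10
g(k):  0  0  1  1  2  0  0  1  1  2  0
So g(10) = 0.
Row B is a plain Nim row of size 20, so its Grundy value is 20.
The value of a disjunctive sum is the nim-sum of the parts.
Combined value = 0 XOR 20 = 20.

20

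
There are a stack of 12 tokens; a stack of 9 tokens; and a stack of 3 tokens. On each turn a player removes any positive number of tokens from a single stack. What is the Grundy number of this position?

6

Write each in binary and XOR column by column:
  1100  (12)
  1001  (9)
  0011  (3)
  ----
  0110  (6)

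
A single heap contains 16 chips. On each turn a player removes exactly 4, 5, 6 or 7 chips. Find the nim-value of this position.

1

Compute g(0), g(1), … for moves {4, 5, 6, 7}:
k:     0  1  2  3  4  5  6  7  8  9 10 11 12 13 14 15 16
g(k):  0  0  0  0  1  1  1  1  2  2  2  0  0  0  0  1  1
So g(16) = 1.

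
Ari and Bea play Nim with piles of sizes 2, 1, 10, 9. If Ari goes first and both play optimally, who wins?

Bea wins

Compute the nim-sum pairwise:
2 XOR 1 = 3
3 XOR 10 = 9
9 XOR 9 = 0
The nim-sum is 0, so this is a P-position: the player to move is in a losing position under optimal play; Ari is about to move from it and so loses — Bea wins.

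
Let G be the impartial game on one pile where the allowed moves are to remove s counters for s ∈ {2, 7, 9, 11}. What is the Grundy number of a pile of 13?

2

Grundy values for subtraction set {2, 7, 9, 11}:
k:     0  1  2  3  4  5  6  7  8  9 10 11 12 13
g(k):  0  0  1  1  0  0  1  1  2  2  3  3  2  2
So g(13) = 2.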